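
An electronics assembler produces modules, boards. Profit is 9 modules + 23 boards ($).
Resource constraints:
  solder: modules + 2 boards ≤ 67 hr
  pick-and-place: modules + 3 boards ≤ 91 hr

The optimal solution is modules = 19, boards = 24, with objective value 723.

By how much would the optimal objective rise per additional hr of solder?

At the optimum: solder uses 67 of 67 (binding); pick-and-place uses 91 of 91 (binding).
The binding rows give the dual system: 1·y_solder + 1·y_pick-and-place = 9 and 2·y_solder + 3·y_pick-and-place = 23.
This yields shadow prices y_solder = 4, y_pick-and-place = 5.
Shadow price of solder = 4.

4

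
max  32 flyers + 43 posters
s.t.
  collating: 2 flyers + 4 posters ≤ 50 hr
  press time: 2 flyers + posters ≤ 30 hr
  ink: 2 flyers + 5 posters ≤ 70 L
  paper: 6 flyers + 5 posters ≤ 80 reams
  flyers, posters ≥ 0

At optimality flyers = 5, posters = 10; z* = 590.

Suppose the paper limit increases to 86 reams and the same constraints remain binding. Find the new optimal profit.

Binding: collating and paper. Non-binding: press time (10 unused), ink (10 unused).
Slack constraints have shadow price 0 (complementary slackness).
Dual feasibility on the basic columns requires 2·y_collating + 6·y_paper = 32, 4·y_collating + 5·y_paper = 43.
This yields shadow prices y_collating = 7, y_paper = 3.
Δz = y_paper·Δb = 3 × (6) = 18, so new z* = 590 + 18 = 608.

608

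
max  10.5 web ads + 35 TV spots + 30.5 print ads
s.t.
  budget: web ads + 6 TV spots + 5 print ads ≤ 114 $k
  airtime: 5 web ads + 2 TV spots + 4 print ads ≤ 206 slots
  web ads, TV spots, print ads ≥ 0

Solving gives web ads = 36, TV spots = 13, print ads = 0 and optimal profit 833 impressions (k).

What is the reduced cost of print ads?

-1

Check each constraint at x*: budget 114/114 (tight); airtime 206/206 (tight).
The binding rows give the dual system: 1·y_budget + 5·y_airtime = 10.5 and 6·y_budget + 2·y_airtime = 35.
This yields shadow prices y_budget = 5.5, y_airtime = 1.
Reduced cost of print ads: c₃ − yᵀa₃ = 30.5 − (5.5·5 + 1·4) = 30.5 − 31.5 = -1.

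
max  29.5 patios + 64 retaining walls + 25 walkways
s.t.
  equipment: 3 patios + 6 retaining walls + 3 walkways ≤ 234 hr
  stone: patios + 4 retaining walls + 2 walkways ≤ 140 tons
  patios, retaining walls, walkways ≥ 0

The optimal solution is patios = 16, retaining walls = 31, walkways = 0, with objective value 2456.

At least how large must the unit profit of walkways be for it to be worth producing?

Check each constraint at x*: equipment 234/234 (tight); stone 140/140 (tight).
Dual feasibility on the basic columns requires 3·y_equipment + 1·y_stone = 29.5, 6·y_equipment + 4·y_stone = 64.
→ y_equipment = 9 and y_stone = 2.5.
walkways enters the basis when its profit ≥ yᵀa₃ = 9·3 + 2.5·2 = 32.

32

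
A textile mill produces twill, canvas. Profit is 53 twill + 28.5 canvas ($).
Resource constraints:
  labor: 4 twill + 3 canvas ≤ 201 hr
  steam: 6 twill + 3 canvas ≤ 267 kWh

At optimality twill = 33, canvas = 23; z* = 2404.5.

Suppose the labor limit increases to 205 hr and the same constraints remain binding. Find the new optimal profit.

At the optimum: labor uses 201 of 201 (binding); steam uses 267 of 267 (binding).
From A_Bᵀ y = c: 4·y_labor + 6·y_steam = 53; 3·y_labor + 3·y_steam = 28.5.
Solving: y_labor = 2, y_steam = 7.5.
Δz = y_labor·Δb = 2 × (4) = 8, so new z* = 2404.5 + 8 = 2412.5.

2412.5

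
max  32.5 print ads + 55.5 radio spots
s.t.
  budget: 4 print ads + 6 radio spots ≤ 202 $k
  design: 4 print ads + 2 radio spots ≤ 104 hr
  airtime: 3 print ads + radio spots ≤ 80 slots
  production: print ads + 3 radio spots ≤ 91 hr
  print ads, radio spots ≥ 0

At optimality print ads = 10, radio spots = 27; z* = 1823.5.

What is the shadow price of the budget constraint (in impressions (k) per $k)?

Binding: budget and production. Non-binding: design (10 unused), airtime (23 unused).
Since design, airtime are not tight, their duals are 0.
The binding rows give the dual system: 4·y_budget + 1·y_production = 32.5 and 6·y_budget + 3·y_production = 55.5.
→ y_budget = 7 and y_production = 4.5.
Shadow price of budget = 7.

7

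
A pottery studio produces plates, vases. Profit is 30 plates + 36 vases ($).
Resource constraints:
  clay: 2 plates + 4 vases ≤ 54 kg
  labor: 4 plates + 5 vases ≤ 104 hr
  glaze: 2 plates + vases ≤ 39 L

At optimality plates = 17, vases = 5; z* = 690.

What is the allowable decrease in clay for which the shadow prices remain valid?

Binding constraints: clay, glaze. The basis is B = [[2,4],[2,1]] with det -6.
Per unit decrease in clay, x* moves by d = (0.1667, -0.3333).
The basis stays optimal until vases reaches 0; allowable decrease = 15 kg.

15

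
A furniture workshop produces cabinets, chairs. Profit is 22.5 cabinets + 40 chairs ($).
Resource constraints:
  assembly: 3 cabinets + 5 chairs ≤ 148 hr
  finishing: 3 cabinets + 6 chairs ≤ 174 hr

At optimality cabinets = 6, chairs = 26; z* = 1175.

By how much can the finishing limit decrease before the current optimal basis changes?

26

Binding constraints: assembly, finishing. The basis is B = [[3,5],[3,6]] with det 3.
Per unit decrease in finishing, x* moves by d = (1.6667, -1).
The basis stays optimal until chairs reaches 0; allowable decrease = 26 hr.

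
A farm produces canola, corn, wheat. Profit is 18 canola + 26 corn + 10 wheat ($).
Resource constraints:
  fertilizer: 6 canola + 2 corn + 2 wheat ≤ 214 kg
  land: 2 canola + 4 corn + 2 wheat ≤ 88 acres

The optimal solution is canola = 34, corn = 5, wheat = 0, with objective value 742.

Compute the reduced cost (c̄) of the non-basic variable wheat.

Check each constraint at x*: fertilizer 214/214 (tight); land 88/88 (tight).
From A_Bᵀ y = c: 6·y_fertilizer + 2·y_land = 18; 2·y_fertilizer + 4·y_land = 26.
Solving: y_fertilizer = 1, y_land = 6.
Reduced cost of wheat: c₃ − yᵀa₃ = 10 − (1·2 + 6·2) = 10 − 14 = -4.

-4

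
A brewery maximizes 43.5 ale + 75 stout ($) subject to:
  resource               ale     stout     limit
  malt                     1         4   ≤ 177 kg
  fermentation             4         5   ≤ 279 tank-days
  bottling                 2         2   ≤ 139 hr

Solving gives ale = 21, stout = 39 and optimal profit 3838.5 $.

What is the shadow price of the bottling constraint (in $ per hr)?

0

At the optimum: malt uses 177 of 177 (binding); fermentation uses 279 of 279 (binding); bottling uses 120 of 139 (slack = 19).
Since bottling is not tight, its dual is 0.
Dual feasibility on the basic columns requires 1·y_malt + 4·y_fermentation = 43.5, 4·y_malt + 5·y_fermentation = 75.
This yields shadow prices y_malt = 7.5, y_fermentation = 9.
Shadow price of bottling = 0.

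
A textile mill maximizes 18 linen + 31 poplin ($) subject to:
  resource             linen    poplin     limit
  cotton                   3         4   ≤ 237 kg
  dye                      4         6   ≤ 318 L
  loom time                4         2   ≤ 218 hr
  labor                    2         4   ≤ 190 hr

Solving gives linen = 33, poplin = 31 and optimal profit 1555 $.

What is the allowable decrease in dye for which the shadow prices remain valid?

33

Binding constraints: dye, labor. The basis is B = [[4,6],[2,4]] with det 4.
Per unit decrease in dye, x* moves by d = (-1, 0.5).
The basis stays optimal until linen reaches 0; allowable decrease = 33 L.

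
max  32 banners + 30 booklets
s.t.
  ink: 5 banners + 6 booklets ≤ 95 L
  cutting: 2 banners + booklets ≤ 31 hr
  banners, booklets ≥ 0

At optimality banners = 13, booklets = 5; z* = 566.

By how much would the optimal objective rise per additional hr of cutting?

Both ink and cutting are binding at x*.
From A_Bᵀ y = c: 5·y_ink + 2·y_cutting = 32; 6·y_ink + 1·y_cutting = 30.
This yields shadow prices y_ink = 4, y_cutting = 6.
Shadow price of cutting = 6.

6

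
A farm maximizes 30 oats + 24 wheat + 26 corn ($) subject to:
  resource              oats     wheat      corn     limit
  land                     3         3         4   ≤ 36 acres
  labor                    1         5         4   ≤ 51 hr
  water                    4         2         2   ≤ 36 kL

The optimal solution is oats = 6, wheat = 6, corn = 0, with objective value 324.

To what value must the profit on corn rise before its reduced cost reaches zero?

30

Binding: land and water. Non-binding: labor (15 unused).
By complementary slackness, y = 0 for the non-binding constraint.
Dual feasibility on the basic columns requires 3·y_land + 4·y_water = 30, 3·y_land + 2·y_water = 24.
→ y_land = 6 and y_water = 3.
corn enters the basis when its profit ≥ yᵀa₃ = 6·4 + 3·2 = 30.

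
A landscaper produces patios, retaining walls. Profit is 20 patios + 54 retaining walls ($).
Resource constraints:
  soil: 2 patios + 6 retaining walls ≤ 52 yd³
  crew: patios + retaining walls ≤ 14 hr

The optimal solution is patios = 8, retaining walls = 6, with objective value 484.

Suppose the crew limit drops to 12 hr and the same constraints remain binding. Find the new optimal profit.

478

Check each constraint at x*: soil 52/52 (tight); crew 14/14 (tight).
From A_Bᵀ y = c: 2·y_soil + 1·y_crew = 20; 6·y_soil + 1·y_crew = 54.
→ y_soil = 8.5 and y_crew = 3.
Δz = y_crew·Δb = 3 × (-2) = -6, so new z* = 484 − 6 = 478.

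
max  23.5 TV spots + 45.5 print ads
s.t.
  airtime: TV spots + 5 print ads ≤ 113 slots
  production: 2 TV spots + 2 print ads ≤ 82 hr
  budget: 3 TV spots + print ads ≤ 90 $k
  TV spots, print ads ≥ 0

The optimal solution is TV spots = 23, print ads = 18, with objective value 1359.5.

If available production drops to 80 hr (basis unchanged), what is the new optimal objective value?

1341.5

At the optimum: airtime uses 113 of 113 (binding); production uses 82 of 82 (binding); budget uses 87 of 90 (slack = 3).
Since budget is not tight, its dual is 0.
The binding rows give the dual system: 1·y_airtime + 2·y_production = 23.5 and 5·y_airtime + 2·y_production = 45.5.
Solving: y_airtime = 5.5, y_production = 9.
Δz = y_production·Δb = 9 × (-2) = -18, so new z* = 1359.5 − 18 = 1341.5.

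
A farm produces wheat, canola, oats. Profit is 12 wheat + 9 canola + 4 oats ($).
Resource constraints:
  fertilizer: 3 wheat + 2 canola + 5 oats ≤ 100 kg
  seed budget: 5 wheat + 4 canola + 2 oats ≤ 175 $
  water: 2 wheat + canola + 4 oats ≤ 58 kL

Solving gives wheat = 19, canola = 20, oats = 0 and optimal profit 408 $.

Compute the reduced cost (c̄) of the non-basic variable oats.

Binding: seed budget and water. Non-binding: fertilizer (3 unused).
By complementary slackness, y = 0 for the non-binding constraint.
The binding rows give the dual system: 5·y_seed budget + 2·y_water = 12 and 4·y_seed budget + 1·y_water = 9.
Solving: y_seed budget = 2, y_water = 1.
Reduced cost of oats: c₃ − yᵀa₃ = 4 − (2·2 + 1·4) = 4 − 8 = -4.

-4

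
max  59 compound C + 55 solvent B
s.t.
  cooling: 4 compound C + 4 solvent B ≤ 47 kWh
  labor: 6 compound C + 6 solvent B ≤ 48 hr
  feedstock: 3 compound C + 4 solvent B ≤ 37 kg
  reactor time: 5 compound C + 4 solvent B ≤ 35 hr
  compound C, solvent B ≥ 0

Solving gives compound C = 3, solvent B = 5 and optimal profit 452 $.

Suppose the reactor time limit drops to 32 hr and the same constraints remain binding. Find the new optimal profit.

Check each constraint at x*: cooling 32/47 (slack 15); labor 48/48 (tight); feedstock 29/37 (slack 8); reactor time 35/35 (tight).
By complementary slackness, y = 0 for the non-binding constraints.
From A_Bᵀ y = c: 6·y_labor + 5·y_reactor time = 59; 6·y_labor + 4·y_reactor time = 55.
This yields shadow prices y_labor = 6.5, y_reactor time = 4.
Δz = y_reactor time·Δb = 4 × (-3) = -12, so new z* = 452 − 12 = 440.

440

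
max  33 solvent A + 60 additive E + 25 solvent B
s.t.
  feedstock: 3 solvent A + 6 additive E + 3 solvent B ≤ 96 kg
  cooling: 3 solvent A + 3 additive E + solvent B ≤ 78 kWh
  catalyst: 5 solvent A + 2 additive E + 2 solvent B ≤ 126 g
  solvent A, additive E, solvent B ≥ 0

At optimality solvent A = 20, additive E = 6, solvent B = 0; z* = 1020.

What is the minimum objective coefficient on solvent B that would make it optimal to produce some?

29

Check each constraint at x*: feedstock 96/96 (tight); cooling 78/78 (tight); catalyst 112/126 (slack 14).
Slack constraints have shadow price 0 (complementary slackness).
Dual feasibility on the basic columns requires 3·y_feedstock + 3·y_cooling = 33, 6·y_feedstock + 3·y_cooling = 60.
This yields shadow prices y_feedstock = 9, y_cooling = 2.
solvent B enters the basis when its profit ≥ yᵀa₃ = 9·3 + 2·1 = 29.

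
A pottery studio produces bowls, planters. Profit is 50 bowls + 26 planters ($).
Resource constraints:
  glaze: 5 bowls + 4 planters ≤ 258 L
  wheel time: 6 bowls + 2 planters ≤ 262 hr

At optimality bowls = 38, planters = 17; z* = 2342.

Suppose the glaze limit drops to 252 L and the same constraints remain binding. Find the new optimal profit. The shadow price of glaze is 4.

Δb = -6, so new z* = 2342 + (4)·(-6) = 2342 − 24 = 2318.

2318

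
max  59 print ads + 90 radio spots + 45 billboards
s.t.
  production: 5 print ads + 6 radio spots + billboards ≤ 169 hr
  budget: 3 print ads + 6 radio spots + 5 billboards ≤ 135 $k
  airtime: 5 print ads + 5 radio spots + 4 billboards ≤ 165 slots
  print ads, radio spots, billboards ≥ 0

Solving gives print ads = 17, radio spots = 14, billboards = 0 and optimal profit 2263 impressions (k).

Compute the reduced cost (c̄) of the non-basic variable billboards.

Binding: production and budget. Non-binding: airtime (10 unused).
Slack constraints have shadow price 0 (complementary slackness).
Dual feasibility on the basic columns requires 5·y_production + 3·y_budget = 59, 6·y_production + 6·y_budget = 90.
→ y_production = 7 and y_budget = 8.
Reduced cost of billboards: c₃ − yᵀa₃ = 45 − (7·1 + 8·5) = 45 − 47 = -2.

-2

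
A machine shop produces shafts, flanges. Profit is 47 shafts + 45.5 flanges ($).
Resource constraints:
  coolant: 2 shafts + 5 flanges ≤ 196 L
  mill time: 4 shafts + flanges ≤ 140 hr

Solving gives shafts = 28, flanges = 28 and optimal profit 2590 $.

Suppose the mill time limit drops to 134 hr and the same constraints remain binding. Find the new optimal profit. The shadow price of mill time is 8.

2542

Δb = -6, so new z* = 2590 + (8)·(-6) = 2590 − 48 = 2542.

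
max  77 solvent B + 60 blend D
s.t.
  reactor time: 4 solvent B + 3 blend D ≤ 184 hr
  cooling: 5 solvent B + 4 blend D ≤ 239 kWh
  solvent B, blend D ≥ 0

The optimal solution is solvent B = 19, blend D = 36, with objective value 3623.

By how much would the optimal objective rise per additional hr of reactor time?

Both reactor time and cooling are binding at x*.
Dual feasibility on the basic columns requires 4·y_reactor time + 5·y_cooling = 77, 3·y_reactor time + 4·y_cooling = 60.
Solving: y_reactor time = 8, y_cooling = 9.
Shadow price of reactor time = 8.

8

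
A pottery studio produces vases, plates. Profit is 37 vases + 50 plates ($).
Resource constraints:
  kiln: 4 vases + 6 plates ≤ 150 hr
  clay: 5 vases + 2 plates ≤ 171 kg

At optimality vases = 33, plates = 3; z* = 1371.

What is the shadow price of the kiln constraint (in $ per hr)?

8

Both kiln and clay are binding at x*.
The binding rows give the dual system: 4·y_kiln + 5·y_clay = 37 and 6·y_kiln + 2·y_clay = 50.
→ y_kiln = 8 and y_clay = 1.
Shadow price of kiln = 8.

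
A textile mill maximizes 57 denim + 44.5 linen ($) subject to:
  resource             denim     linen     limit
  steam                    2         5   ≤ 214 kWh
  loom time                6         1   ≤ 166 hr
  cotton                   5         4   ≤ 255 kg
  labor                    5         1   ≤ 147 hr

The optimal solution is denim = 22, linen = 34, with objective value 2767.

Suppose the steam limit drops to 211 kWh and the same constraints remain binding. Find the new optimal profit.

Binding: steam and loom time. Non-binding: cotton (9 unused), labor (3 unused).
Slack constraints have shadow price 0 (complementary slackness).
Dual feasibility on the basic columns requires 2·y_steam + 6·y_loom time = 57, 5·y_steam + 1·y_loom time = 44.5.
→ y_steam = 7.5 and y_loom time = 7.
Δz = y_steam·Δb = 7.5 × (-3) = -22.5, so new z* = 2767 − 22.5 = 2744.5.

2744.5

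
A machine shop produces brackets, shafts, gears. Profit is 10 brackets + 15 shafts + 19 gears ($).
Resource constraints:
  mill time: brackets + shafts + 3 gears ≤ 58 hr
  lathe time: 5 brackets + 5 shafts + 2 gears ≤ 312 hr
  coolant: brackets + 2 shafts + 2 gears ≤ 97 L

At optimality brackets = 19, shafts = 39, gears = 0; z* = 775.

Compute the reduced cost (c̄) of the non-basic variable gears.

Check each constraint at x*: mill time 58/58 (tight); lathe time 290/312 (slack 22); coolant 97/97 (tight).
Slack constraints have shadow price 0 (complementary slackness).
From A_Bᵀ y = c: 1·y_mill time + 1·y_coolant = 10; 1·y_mill time + 2·y_coolant = 15.
Solving: y_mill time = 5, y_coolant = 5.
Reduced cost of gears: c₃ − yᵀa₃ = 19 − (5·3 + 5·2) = 19 − 25 = -6.

-6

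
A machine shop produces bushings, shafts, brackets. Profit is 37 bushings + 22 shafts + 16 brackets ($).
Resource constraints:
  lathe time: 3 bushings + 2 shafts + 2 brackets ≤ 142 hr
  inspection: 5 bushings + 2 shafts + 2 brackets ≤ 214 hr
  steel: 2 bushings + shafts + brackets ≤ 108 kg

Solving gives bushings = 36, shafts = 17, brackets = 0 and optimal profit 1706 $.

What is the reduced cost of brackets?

Binding: lathe time and inspection. Non-binding: steel (19 unused).
By complementary slackness, y = 0 for the non-binding constraint.
From A_Bᵀ y = c: 3·y_lathe time + 5·y_inspection = 37; 2·y_lathe time + 2·y_inspection = 22.
Solving: y_lathe time = 9, y_inspection = 2.
Reduced cost of brackets: c₃ − yᵀa₃ = 16 − (9·2 + 2·2) = 16 − 22 = -6.

-6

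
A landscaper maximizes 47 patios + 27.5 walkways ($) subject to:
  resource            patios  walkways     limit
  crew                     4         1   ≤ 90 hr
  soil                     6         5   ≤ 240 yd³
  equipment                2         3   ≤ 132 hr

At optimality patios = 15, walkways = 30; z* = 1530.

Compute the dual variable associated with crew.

5

Binding: crew and soil. Non-binding: equipment (12 unused).
Since equipment is not tight, its dual is 0.
The binding rows give the dual system: 4·y_crew + 6·y_soil = 47 and 1·y_crew + 5·y_soil = 27.5.
This yields shadow prices y_crew = 5, y_soil = 4.5.
Shadow price of crew = 5.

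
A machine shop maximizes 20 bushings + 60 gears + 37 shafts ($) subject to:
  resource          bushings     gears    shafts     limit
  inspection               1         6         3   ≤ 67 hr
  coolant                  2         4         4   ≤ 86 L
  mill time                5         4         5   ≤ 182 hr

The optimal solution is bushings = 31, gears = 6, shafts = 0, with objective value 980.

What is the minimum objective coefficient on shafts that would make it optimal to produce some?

45

At the optimum: inspection uses 67 of 67 (binding); coolant uses 86 of 86 (binding); mill time uses 179 of 182 (slack = 3).
Slack constraints have shadow price 0 (complementary slackness).
From A_Bᵀ y = c: 1·y_inspection + 2·y_coolant = 20; 6·y_inspection + 4·y_coolant = 60.
Solving: y_inspection = 5, y_coolant = 7.5.
shafts enters the basis when its profit ≥ yᵀa₃ = 5·3 + 7.5·4 = 45.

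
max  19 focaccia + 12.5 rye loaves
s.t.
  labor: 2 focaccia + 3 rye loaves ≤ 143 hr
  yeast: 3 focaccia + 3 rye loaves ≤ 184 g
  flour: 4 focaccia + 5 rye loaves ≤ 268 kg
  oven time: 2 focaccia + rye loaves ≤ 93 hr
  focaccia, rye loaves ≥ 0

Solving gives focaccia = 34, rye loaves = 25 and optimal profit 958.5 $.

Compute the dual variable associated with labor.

At the optimum: labor uses 143 of 143 (binding); yeast uses 177 of 184 (slack = 7); flour uses 261 of 268 (slack = 7); oven time uses 93 of 93 (binding).
Since yeast, flour are not tight, their duals are 0.
The binding rows give the dual system: 2·y_labor + 2·y_oven time = 19 and 3·y_labor + 1·y_oven time = 12.5.
This yields shadow prices y_labor = 1.5, y_oven time = 8.
Shadow price of labor = 1.5.

1.5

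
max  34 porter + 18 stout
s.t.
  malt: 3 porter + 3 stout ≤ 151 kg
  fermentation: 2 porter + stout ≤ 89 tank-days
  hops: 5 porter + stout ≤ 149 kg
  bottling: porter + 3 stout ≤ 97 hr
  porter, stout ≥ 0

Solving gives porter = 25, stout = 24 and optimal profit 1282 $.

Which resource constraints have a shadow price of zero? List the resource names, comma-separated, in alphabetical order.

malt: 147/151 (slack 4)
fermentation: 74/89 (slack 15)
hops: 149/149 (binding)
bottling: 97/97 (binding)
By complementary slackness, a constraint with positive slack has shadow price 0 → fermentation, malt.

fermentation, malt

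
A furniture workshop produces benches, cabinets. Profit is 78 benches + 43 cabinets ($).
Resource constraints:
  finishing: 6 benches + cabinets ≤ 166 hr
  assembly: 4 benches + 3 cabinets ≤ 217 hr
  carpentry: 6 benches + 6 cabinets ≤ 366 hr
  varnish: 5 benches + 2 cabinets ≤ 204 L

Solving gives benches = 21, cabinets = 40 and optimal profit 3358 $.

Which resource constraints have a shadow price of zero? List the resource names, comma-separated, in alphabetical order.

assembly, varnish

finishing: 166/166 (binding)
assembly: 204/217 (slack 13)
carpentry: 366/366 (binding)
varnish: 185/204 (slack 19)
By complementary slackness, a constraint with positive slack has shadow price 0 → assembly, varnish.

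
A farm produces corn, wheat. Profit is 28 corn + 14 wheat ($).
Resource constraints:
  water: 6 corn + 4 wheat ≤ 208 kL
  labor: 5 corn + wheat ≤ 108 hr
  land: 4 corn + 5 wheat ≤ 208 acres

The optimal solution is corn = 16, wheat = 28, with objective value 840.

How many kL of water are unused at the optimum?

water used = 6·16 + 4·28 = 208; slack = 208 − 208 = 0.

0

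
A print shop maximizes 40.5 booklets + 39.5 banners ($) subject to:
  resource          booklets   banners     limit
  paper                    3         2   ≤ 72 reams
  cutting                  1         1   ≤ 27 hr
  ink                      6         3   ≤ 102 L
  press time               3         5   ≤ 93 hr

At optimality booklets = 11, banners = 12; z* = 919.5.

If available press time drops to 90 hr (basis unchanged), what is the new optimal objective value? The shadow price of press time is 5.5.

903

Δb = -3, so new z* = 919.5 + (5.5)·(-3) = 919.5 − 16.5 = 903.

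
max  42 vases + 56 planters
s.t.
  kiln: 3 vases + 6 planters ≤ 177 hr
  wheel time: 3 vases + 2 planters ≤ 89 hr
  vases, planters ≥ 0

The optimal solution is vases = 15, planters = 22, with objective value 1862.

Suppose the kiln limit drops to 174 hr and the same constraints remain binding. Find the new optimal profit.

1841

Check each constraint at x*: kiln 177/177 (tight); wheel time 89/89 (tight).
The binding rows give the dual system: 3·y_kiln + 3·y_wheel time = 42 and 6·y_kiln + 2·y_wheel time = 56.
Solving: y_kiln = 7, y_wheel time = 7.
Δz = y_kiln·Δb = 7 × (-3) = -21, so new z* = 1862 − 21 = 1841.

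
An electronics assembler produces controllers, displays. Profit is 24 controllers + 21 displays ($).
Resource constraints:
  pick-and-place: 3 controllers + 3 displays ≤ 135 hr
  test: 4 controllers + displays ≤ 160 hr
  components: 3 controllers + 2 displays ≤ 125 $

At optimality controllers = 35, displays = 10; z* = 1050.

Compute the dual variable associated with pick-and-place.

5

Check each constraint at x*: pick-and-place 135/135 (tight); test 150/160 (slack 10); components 125/125 (tight).
Since test is not tight, its dual is 0.
From A_Bᵀ y = c: 3·y_pick-and-place + 3·y_components = 24; 3·y_pick-and-place + 2·y_components = 21.
This yields shadow prices y_pick-and-place = 5, y_components = 3.
Shadow price of pick-and-place = 5.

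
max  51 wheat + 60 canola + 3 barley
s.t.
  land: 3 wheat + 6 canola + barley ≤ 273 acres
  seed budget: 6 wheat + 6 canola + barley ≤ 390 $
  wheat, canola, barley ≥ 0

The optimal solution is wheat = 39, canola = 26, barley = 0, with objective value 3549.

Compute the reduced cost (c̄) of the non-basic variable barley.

Both land and seed budget are binding at x*.
From A_Bᵀ y = c: 3·y_land + 6·y_seed budget = 51; 6·y_land + 6·y_seed budget = 60.
This yields shadow prices y_land = 3, y_seed budget = 7.
Reduced cost of barley: c₃ − yᵀa₃ = 3 − (3·1 + 7·1) = 3 − 10 = -7.

-7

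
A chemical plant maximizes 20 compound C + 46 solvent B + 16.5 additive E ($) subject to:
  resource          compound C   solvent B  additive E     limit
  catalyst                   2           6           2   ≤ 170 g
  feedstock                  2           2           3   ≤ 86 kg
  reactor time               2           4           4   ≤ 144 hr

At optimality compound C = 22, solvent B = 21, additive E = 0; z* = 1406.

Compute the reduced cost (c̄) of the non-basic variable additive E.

Check each constraint at x*: catalyst 170/170 (tight); feedstock 86/86 (tight); reactor time 128/144 (slack 16).
Since reactor time is not tight, its dual is 0.
Dual feasibility on the basic columns requires 2·y_catalyst + 2·y_feedstock = 20, 6·y_catalyst + 2·y_feedstock = 46.
Solving: y_catalyst = 6.5, y_feedstock = 3.5.
Reduced cost of additive E: c₃ − yᵀa₃ = 16.5 − (6.5·2 + 3.5·3) = 16.5 − 23.5 = -7.

-7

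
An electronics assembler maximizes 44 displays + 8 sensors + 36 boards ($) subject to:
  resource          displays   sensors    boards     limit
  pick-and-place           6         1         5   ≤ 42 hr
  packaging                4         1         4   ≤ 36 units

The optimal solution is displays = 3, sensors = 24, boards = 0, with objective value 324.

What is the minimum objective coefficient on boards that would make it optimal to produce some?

At the optimum: pick-and-place uses 42 of 42 (binding); packaging uses 36 of 36 (binding).
Dual feasibility on the basic columns requires 6·y_pick-and-place + 4·y_packaging = 44, 1·y_pick-and-place + 1·y_packaging = 8.
Solving: y_pick-and-place = 6, y_packaging = 2.
boards enters the basis when its profit ≥ yᵀa₃ = 6·5 + 2·4 = 38.

38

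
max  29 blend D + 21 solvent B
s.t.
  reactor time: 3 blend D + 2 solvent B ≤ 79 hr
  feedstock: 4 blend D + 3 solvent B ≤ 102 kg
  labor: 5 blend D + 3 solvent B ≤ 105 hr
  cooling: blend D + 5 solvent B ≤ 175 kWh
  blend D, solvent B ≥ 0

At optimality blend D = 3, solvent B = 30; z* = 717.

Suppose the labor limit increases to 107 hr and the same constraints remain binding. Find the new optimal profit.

At the optimum: reactor time uses 69 of 79 (slack = 10); feedstock uses 102 of 102 (binding); labor uses 105 of 105 (binding); cooling uses 153 of 175 (slack = 22).
Slack constraints have shadow price 0 (complementary slackness).
Dual feasibility on the basic columns requires 4·y_feedstock + 5·y_labor = 29, 3·y_feedstock + 3·y_labor = 21.
This yields shadow prices y_feedstock = 6, y_labor = 1.
Δz = y_labor·Δb = 1 × (2) = 2, so new z* = 717 + 2 = 719.

719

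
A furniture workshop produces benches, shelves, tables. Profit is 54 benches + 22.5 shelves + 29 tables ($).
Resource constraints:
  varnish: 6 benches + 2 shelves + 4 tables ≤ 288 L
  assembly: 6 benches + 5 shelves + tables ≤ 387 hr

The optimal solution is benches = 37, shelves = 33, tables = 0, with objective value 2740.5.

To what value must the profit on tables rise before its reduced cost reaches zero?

Check each constraint at x*: varnish 288/288 (tight); assembly 387/387 (tight).
Dual feasibility on the basic columns requires 6·y_varnish + 6·y_assembly = 54, 2·y_varnish + 5·y_assembly = 22.5.
This yields shadow prices y_varnish = 7.5, y_assembly = 1.5.
tables enters the basis when its profit ≥ yᵀa₃ = 7.5·4 + 1.5·1 = 31.5.

31.5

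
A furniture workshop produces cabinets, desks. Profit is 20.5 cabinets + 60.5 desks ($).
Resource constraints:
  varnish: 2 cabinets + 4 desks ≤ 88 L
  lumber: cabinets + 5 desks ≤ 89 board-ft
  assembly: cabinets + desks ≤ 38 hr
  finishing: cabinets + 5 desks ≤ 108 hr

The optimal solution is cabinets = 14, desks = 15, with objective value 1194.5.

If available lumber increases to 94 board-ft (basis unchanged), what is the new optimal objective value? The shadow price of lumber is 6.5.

1227

Δb = 5, so new z* = 1194.5 + (6.5)·(5) = 1194.5 + 32.5 = 1227.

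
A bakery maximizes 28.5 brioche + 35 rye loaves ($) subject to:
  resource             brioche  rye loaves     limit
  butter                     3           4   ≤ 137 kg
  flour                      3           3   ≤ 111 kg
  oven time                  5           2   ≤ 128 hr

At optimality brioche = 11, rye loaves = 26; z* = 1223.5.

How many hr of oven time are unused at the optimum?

oven time used = 5·11 + 2·26 = 107; slack = 128 − 107 = 21.

21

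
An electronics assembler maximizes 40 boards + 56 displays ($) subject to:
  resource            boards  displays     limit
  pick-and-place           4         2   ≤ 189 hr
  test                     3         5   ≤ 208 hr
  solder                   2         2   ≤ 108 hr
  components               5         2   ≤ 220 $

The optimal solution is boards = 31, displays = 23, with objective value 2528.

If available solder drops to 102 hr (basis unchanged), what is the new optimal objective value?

Check each constraint at x*: pick-and-place 170/189 (slack 19); test 208/208 (tight); solder 108/108 (tight); components 201/220 (slack 19).
By complementary slackness, y = 0 for the non-binding constraints.
Dual feasibility on the basic columns requires 3·y_test + 2·y_solder = 40, 5·y_test + 2·y_solder = 56.
→ y_test = 8 and y_solder = 8.
Δz = y_solder·Δb = 8 × (-6) = -48, so new z* = 2528 − 48 = 2480.

2480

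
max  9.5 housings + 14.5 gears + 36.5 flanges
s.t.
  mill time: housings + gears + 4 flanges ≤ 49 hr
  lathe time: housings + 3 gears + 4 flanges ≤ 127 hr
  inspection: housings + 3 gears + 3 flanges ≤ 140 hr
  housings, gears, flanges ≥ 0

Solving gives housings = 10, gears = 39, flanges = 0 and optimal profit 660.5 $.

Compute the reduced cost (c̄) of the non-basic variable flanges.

Binding: mill time and lathe time. Non-binding: inspection (13 unused).
By complementary slackness, y = 0 for the non-binding constraint.
The binding rows give the dual system: 1·y_mill time + 1·y_lathe time = 9.5 and 1·y_mill time + 3·y_lathe time = 14.5.
Solving: y_mill time = 7, y_lathe time = 2.5.
Reduced cost of flanges: c₃ − yᵀa₃ = 36.5 − (7·4 + 2.5·4) = 36.5 − 38 = -1.5.

-1.5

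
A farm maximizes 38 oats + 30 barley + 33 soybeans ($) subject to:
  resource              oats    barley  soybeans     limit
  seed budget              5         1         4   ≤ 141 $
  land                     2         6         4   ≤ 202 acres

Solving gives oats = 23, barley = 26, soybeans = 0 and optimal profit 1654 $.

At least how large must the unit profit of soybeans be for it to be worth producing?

Both seed budget and land are binding at x*.
From A_Bᵀ y = c: 5·y_seed budget + 2·y_land = 38; 1·y_seed budget + 6·y_land = 30.
Solving: y_seed budget = 6, y_land = 4.
soybeans enters the basis when its profit ≥ yᵀa₃ = 6·4 + 4·4 = 40.

40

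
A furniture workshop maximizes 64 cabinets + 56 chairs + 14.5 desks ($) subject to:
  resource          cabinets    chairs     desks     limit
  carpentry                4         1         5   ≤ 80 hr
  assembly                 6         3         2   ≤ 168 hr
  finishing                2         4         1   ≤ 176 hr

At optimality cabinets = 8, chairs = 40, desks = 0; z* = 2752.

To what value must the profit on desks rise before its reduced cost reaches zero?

At the optimum: carpentry uses 72 of 80 (slack = 8); assembly uses 168 of 168 (binding); finishing uses 176 of 176 (binding).
Slack constraints have shadow price 0 (complementary slackness).
From A_Bᵀ y = c: 6·y_assembly + 2·y_finishing = 64; 3·y_assembly + 4·y_finishing = 56.
This yields shadow prices y_assembly = 8, y_finishing = 8.
desks enters the basis when its profit ≥ yᵀa₃ = 8·2 + 8·1 = 24.

24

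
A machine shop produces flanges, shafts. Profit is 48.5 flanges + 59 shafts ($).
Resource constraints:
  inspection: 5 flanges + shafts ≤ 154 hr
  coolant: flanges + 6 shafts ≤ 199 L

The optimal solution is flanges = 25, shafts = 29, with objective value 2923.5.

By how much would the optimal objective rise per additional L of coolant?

At the optimum: inspection uses 154 of 154 (binding); coolant uses 199 of 199 (binding).
Dual feasibility on the basic columns requires 5·y_inspection + 1·y_coolant = 48.5, 1·y_inspection + 6·y_coolant = 59.
Solving: y_inspection = 8, y_coolant = 8.5.
Shadow price of coolant = 8.5.

8.5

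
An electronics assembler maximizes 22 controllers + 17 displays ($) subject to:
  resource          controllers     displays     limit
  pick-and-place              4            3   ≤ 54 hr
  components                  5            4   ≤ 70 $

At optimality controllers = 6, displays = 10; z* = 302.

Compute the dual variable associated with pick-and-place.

Check each constraint at x*: pick-and-place 54/54 (tight); components 70/70 (tight).
From A_Bᵀ y = c: 4·y_pick-and-place + 5·y_components = 22; 3·y_pick-and-place + 4·y_components = 17.
This yields shadow prices y_pick-and-place = 3, y_components = 2.
Shadow price of pick-and-place = 3.

3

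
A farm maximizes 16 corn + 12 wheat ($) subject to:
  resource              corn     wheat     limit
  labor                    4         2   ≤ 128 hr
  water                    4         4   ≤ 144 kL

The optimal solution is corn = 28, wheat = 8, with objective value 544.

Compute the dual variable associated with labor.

2

Both labor and water are binding at x*.
Dual feasibility on the basic columns requires 4·y_labor + 4·y_water = 16, 2·y_labor + 4·y_water = 12.
→ y_labor = 2 and y_water = 2.
Shadow price of labor = 2.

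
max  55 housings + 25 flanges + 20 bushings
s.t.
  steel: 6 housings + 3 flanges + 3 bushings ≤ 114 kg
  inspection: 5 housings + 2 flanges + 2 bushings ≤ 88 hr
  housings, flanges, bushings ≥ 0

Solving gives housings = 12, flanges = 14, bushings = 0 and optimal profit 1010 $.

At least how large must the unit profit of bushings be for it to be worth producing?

At the optimum: steel uses 114 of 114 (binding); inspection uses 88 of 88 (binding).
Dual feasibility on the basic columns requires 6·y_steel + 5·y_inspection = 55, 3·y_steel + 2·y_inspection = 25.
→ y_steel = 5 and y_inspection = 5.
bushings enters the basis when its profit ≥ yᵀa₃ = 5·3 + 5·2 = 25.

25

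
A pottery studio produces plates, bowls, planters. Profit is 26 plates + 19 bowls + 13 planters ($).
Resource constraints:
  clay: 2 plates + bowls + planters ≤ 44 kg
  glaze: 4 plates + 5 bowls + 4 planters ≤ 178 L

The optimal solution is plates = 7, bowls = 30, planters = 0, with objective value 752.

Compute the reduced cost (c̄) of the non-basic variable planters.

-4

Both clay and glaze are binding at x*.
The binding rows give the dual system: 2·y_clay + 4·y_glaze = 26 and 1·y_clay + 5·y_glaze = 19.
Solving: y_clay = 9, y_glaze = 2.
Reduced cost of planters: c₃ − yᵀa₃ = 13 − (9·1 + 2·4) = 13 − 17 = -4.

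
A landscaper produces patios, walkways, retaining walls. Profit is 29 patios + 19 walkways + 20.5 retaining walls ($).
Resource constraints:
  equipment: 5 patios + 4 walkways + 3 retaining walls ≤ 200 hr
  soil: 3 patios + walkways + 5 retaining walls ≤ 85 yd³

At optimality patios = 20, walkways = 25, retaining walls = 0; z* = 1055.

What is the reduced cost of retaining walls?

Check each constraint at x*: equipment 200/200 (tight); soil 85/85 (tight).
From A_Bᵀ y = c: 5·y_equipment + 3·y_soil = 29; 4·y_equipment + 1·y_soil = 19.
This yields shadow prices y_equipment = 4, y_soil = 3.
Reduced cost of retaining walls: c₃ − yᵀa₃ = 20.5 − (4·3 + 3·5) = 20.5 − 27 = -6.5.

-6.5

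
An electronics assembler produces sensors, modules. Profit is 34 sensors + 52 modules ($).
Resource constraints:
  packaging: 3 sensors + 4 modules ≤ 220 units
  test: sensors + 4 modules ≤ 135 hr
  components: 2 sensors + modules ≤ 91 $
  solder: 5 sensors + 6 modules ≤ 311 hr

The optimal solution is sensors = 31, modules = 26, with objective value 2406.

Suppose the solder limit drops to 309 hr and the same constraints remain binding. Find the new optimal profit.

Binding: test and solder. Non-binding: packaging (23 unused), components (3 unused).
Since packaging, components are not tight, their duals are 0.
The binding rows give the dual system: 1·y_test + 5·y_solder = 34 and 4·y_test + 6·y_solder = 52.
→ y_test = 4 and y_solder = 6.
Δz = y_solder·Δb = 6 × (-2) = -12, so new z* = 2406 − 12 = 2394.

2394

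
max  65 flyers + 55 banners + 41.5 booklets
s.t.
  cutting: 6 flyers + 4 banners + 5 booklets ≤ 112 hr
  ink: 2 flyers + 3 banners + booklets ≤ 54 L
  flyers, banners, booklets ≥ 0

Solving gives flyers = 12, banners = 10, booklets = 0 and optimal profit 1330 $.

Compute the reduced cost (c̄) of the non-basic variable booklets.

-8

Both cutting and ink are binding at x*.
The binding rows give the dual system: 6·y_cutting + 2·y_ink = 65 and 4·y_cutting + 3·y_ink = 55.
Solving: y_cutting = 8.5, y_ink = 7.
Reduced cost of booklets: c₃ − yᵀa₃ = 41.5 − (8.5·5 + 7·1) = 41.5 − 49.5 = -8.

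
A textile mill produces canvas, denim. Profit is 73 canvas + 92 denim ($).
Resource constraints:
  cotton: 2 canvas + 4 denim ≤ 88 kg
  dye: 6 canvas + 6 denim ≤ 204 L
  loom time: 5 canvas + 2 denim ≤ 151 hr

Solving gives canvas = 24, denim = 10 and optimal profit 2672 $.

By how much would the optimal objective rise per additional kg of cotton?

9.5

Check each constraint at x*: cotton 88/88 (tight); dye 204/204 (tight); loom time 140/151 (slack 11).
Since loom time is not tight, its dual is 0.
Dual feasibility on the basic columns requires 2·y_cotton + 6·y_dye = 73, 4·y_cotton + 6·y_dye = 92.
Solving: y_cotton = 9.5, y_dye = 9.
Shadow price of cotton = 9.5.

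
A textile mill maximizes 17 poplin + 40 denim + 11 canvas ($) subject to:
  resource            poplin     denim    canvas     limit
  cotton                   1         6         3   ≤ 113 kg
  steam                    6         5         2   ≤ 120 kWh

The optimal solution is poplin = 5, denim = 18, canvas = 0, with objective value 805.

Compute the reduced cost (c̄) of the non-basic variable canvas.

Check each constraint at x*: cotton 113/113 (tight); steam 120/120 (tight).
The binding rows give the dual system: 1·y_cotton + 6·y_steam = 17 and 6·y_cotton + 5·y_steam = 40.
This yields shadow prices y_cotton = 5, y_steam = 2.
Reduced cost of canvas: c₃ − yᵀa₃ = 11 − (5·3 + 2·2) = 11 − 19 = -8.

-8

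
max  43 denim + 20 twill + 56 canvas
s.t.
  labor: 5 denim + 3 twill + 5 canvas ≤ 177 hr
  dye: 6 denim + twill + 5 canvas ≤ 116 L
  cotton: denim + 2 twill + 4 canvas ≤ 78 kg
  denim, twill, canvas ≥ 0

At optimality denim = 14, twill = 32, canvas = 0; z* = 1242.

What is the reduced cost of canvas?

Binding: dye and cotton. Non-binding: labor (11 unused).
Since labor is not tight, its dual is 0.
From A_Bᵀ y = c: 6·y_dye + 1·y_cotton = 43; 1·y_dye + 2·y_cotton = 20.
Solving: y_dye = 6, y_cotton = 7.
Reduced cost of canvas: c₃ − yᵀa₃ = 56 − (6·5 + 7·4) = 56 − 58 = -2.

-2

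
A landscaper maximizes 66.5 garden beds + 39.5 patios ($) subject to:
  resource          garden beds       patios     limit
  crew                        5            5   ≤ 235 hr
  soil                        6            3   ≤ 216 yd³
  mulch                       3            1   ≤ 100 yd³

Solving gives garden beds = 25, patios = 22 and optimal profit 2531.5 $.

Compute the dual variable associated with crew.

2.5

Check each constraint at x*: crew 235/235 (tight); soil 216/216 (tight); mulch 97/100 (slack 3).
Slack constraints have shadow price 0 (complementary slackness).
The binding rows give the dual system: 5·y_crew + 6·y_soil = 66.5 and 5·y_crew + 3·y_soil = 39.5.
→ y_crew = 2.5 and y_soil = 9.
Shadow price of crew = 2.5.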